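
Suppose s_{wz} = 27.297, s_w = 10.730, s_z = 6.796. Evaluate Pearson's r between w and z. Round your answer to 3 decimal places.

0.374

r = Cov(w,z) / (s_w · s_z) = 27.297 / (10.730 × 6.796)
  = 27.297 / 72.9211 ≈ 0.374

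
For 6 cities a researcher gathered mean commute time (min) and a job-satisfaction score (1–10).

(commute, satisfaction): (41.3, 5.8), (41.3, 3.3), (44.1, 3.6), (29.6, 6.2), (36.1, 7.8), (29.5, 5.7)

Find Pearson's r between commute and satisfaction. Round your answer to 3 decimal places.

n = 6, Σx = 221.9, Σy = 32.4, Σx² = 8405.81, Σy² = 189.26, Σxy = 1167.84
nΣxy − ΣxΣy = 7007.04 − 7189.56 = -182.52
nΣx² − (Σx)² = 50434.86 − 49239.61 = 1195.25; nΣy² − (Σy)² = 1135.56 − 1049.76 = 85.8
r = -182.52 / √(1195.25 × 85.8) = -182.52 / 320.2381 ≈ -0.570

-0.570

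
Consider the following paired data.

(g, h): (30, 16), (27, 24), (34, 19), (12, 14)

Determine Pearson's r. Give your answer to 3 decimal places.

n = 4, Σg = 103, Σh = 73, Σg² = 2929, Σh² = 1389, Σgh = 1942
nΣgh − ΣgΣh = 7768 − 7519 = 249
nΣg² − (Σg)² = 11716 − 10609 = 1107; nΣh² − (Σh)² = 5556 − 5329 = 227
r = 249 / √(1107 × 227) = 249 / 501.2873 ≈ 0.497

0.497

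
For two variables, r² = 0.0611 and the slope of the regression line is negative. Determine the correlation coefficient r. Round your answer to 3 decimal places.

|r| = √0.0611 = 0.247
The association is negative, so r = −0.247.

-0.247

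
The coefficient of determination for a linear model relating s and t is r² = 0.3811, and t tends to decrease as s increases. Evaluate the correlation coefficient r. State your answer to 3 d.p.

-0.617

|r| = √0.3811 = 0.617
The association is negative, so r = −0.617.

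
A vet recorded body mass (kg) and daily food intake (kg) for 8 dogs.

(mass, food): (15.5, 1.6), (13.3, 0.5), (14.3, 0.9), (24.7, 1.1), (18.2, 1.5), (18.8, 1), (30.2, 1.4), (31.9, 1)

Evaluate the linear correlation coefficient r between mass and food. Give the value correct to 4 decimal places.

0.2196

n = 8, Σx = 166.9, Σy = 9, Σx² = 3846.05, Σy² = 11.04, Σxy = 191.77
nΣxy − ΣxΣy = 1534.16 − 1502.1 = 32.06
nΣx² − (Σx)² = 30768.4 − 27855.61 = 2912.79; nΣy² − (Σy)² = 88.32 − 81 = 7.32
r = 32.06 / √(2912.79 × 7.32) = 32.06 / 146.0193 ≈ 0.2196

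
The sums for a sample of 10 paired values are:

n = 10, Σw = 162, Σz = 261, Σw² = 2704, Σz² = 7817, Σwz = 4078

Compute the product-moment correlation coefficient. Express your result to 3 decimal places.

r = (nΣwz − ΣwΣz) / √[(nΣw² − (Σw)²)(nΣz² − (Σz)²)]
Numerator: 10×4078 − 162×261 = -1502
Denominator: √[(27040 − 26244)(78170 − 68121)] = √[796 × 10049] = 2828.2510
r = -1502 / 2828.2510 ≈ -0.531

-0.531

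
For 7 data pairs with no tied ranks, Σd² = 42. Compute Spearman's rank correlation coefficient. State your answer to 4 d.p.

ρ = 1 − 6Σd² / [n(n²−1)] = 1 − 6×42 / (7×48)
  = 1 − 252/336 = 1 − 0.75000 ≈ 0.2500

0.2500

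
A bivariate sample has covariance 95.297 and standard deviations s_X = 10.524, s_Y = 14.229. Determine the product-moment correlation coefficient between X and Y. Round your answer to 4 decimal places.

0.6364

r = Cov(X,Y) / (s_X · s_Y) = 95.297 / (10.524 × 14.229)
  = 95.297 / 149.7460 ≈ 0.6364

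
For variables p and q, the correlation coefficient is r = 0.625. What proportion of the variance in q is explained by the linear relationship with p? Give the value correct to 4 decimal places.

r² = (0.625)² = 0.3906

0.3906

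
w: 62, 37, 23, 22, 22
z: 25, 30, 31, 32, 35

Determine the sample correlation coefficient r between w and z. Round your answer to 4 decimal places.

-0.9210

n = 5, Σw = 166, Σz = 153, Σw² = 6710, Σz² = 4735, Σwz = 4847
nΣwz − ΣwΣz = 24235 − 25398 = -1163
nΣw² − (Σw)² = 33550 − 27556 = 5994; nΣz² − (Σz)² = 23675 − 23409 = 266
r = -1163 / √(5994 × 266) = -1163 / 1262.6971 ≈ -0.9210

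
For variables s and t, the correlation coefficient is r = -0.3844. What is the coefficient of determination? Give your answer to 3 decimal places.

0.148

r² = (-0.3844)² = 0.148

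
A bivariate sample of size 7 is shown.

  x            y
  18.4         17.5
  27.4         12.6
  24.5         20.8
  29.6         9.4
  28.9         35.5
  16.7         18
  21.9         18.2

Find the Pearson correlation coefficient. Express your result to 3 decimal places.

0.093

n = 7, Σx = 167.4, Σy = 132, Σx² = 4159.44, Σy² = 2901.5, Σxy = 3180.21
nΣxy − ΣxΣy = 22261.47 − 22096.8 = 164.67
nΣx² − (Σx)² = 29116.08 − 28022.76 = 1093.32; nΣy² − (Σy)² = 20310.5 − 17424 = 2886.5
r = 164.67 / √(1093.32 × 2886.5) = 164.67 / 1776.4763 ≈ 0.093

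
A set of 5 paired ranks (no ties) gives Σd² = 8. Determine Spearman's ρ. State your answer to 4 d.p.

0.6000

ρ = 1 − 6Σd² / [n(n²−1)] = 1 − 6×8 / (5×24)
  = 1 − 48/120 = 1 − 0.40000 ≈ 0.6000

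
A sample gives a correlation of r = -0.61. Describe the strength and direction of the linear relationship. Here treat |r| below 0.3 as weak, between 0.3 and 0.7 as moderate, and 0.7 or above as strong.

moderate negative

r = -0.61 < 0 so the relationship is negative.
|r| = 0.61, which falls in the moderate range.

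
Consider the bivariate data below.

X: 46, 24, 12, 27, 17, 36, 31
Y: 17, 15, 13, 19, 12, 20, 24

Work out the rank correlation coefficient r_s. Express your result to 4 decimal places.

0.7143

Rank X: 7, 3, 1, 4, 2, 6, 5
Rank Y: 4, 3, 2, 5, 1, 6, 7
d = rank(X) − rank(Y): 3, 0, -1, -1, 1, 0, -2; Σd² = 16
ρ = 1 − 6Σd² / [n(n²−1)] = 1 − 6×16 / (7×48) = 1 − 96/336 ≈ 0.7143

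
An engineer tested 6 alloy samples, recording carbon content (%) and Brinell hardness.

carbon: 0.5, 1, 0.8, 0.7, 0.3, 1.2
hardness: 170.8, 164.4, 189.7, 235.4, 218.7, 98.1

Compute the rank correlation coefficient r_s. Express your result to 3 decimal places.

Rank carbon: 2, 5, 4, 3, 1, 6
Rank hardness: 3, 2, 4, 6, 5, 1
d = rank(carbon) − rank(hardness): -1, 3, 0, -3, -4, 5; Σd² = 60
ρ = 1 − 6Σd² / [n(n²−1)] = 1 − 6×60 / (6×35) = 1 − 360/210 ≈ -0.714

-0.714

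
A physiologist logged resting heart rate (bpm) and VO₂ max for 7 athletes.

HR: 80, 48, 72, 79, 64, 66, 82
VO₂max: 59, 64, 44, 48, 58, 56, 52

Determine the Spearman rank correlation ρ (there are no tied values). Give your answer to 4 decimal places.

-0.4286

Rank HR: 6, 1, 4, 5, 2, 3, 7
Rank VO₂max: 6, 7, 1, 2, 5, 4, 3
d = rank(HR) − rank(VO₂max): 0, -6, 3, 3, -3, -1, 4; Σd² = 80
ρ = 1 − 6Σd² / [n(n²−1)] = 1 − 6×80 / (7×48) = 1 − 480/336 ≈ -0.4286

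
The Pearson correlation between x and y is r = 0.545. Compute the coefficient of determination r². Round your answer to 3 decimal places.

r² = (0.545)² = 0.297

0.297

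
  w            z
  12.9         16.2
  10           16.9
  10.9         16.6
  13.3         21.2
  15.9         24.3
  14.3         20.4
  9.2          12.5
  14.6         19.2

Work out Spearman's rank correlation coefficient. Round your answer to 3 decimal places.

0.810

Rank w: 4, 2, 3, 5, 8, 6, 1, 7
Rank z: 2, 4, 3, 7, 8, 6, 1, 5
d = rank(w) − rank(z): 2, -2, 0, -2, 0, 0, 0, 2; Σd² = 16
ρ = 1 − 6Σd² / [n(n²−1)] = 1 − 6×16 / (8×63) = 1 − 96/504 ≈ 0.810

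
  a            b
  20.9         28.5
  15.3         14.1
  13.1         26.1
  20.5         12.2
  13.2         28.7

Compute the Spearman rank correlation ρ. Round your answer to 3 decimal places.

Rank a: 5, 3, 1, 4, 2
Rank b: 4, 2, 3, 1, 5
d = rank(a) − rank(b): 1, 1, -2, 3, -3; Σd² = 24
ρ = 1 − 6Σd² / [n(n²−1)] = 1 − 6×24 / (5×24) = 1 − 144/120 ≈ -0.200

-0.200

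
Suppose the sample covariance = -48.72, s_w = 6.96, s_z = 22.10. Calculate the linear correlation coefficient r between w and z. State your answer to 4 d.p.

-0.3167

r = Cov(w,z) / (s_w · s_z) = -48.72 / (6.96 × 22.10)
  = -48.72 / 153.8160 ≈ -0.3167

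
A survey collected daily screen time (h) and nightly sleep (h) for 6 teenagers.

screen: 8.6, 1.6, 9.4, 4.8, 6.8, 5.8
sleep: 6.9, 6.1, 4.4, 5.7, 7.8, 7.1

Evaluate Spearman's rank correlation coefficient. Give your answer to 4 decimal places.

-0.0857

Rank screen: 5, 1, 6, 2, 4, 3
Rank sleep: 4, 3, 1, 2, 6, 5
d = rank(screen) − rank(sleep): 1, -2, 5, 0, -2, -2; Σd² = 38
ρ = 1 − 6Σd² / [n(n²−1)] = 1 − 6×38 / (6×35) = 1 − 228/210 ≈ -0.0857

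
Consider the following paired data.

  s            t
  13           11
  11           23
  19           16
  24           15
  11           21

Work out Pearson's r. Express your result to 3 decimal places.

-0.459

n = 5, Σs = 78, Σt = 86, Σs² = 1348, Σt² = 1572, Σst = 1291
nΣst − ΣsΣt = 6455 − 6708 = -253
nΣs² − (Σs)² = 6740 − 6084 = 656; nΣt² − (Σt)² = 7860 − 7396 = 464
r = -253 / √(656 × 464) = -253 / 551.7101 ≈ -0.459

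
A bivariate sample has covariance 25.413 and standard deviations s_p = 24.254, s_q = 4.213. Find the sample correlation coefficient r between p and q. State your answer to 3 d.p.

r = Cov(p,q) / (s_p · s_q) = 25.413 / (24.254 × 4.213)
  = 25.413 / 102.1821 ≈ 0.249

0.249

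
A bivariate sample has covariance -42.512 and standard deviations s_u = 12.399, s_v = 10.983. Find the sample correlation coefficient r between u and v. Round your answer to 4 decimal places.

-0.3122

r = Cov(u,v) / (s_u · s_v) = -42.512 / (12.399 × 10.983)
  = -42.512 / 136.1782 ≈ -0.3122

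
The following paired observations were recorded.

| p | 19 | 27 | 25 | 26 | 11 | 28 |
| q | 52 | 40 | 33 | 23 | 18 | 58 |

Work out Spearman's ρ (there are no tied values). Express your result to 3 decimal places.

0.600

Rank p: 2, 5, 3, 4, 1, 6
Rank q: 5, 4, 3, 2, 1, 6
d = rank(p) − rank(q): -3, 1, 0, 2, 0, 0; Σd² = 14
ρ = 1 − 6Σd² / [n(n²−1)] = 1 − 6×14 / (6×35) = 1 − 84/210 ≈ 0.600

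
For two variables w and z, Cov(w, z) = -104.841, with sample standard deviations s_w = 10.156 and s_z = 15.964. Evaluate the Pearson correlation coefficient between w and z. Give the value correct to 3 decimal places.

r = Cov(w,z) / (s_w · s_z) = -104.841 / (10.156 × 15.964)
  = -104.841 / 162.1304 ≈ -0.647

-0.647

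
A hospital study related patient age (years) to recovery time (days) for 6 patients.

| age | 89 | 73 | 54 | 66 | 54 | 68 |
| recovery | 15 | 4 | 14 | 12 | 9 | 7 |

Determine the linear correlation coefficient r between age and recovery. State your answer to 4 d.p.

0.1062

n = 6, Σx = 404, Σy = 61, Σx² = 28062, Σy² = 711, Σxy = 4137
nΣxy − ΣxΣy = 24822 − 24644 = 178
nΣx² − (Σx)² = 168372 − 163216 = 5156; nΣy² − (Σy)² = 4266 − 3721 = 545
r = 178 / √(5156 × 545) = 178 / 1676.3114 ≈ 0.1062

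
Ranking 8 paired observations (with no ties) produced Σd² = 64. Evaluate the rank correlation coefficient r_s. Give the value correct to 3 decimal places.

ρ = 1 − 6Σd² / [n(n²−1)] = 1 − 6×64 / (8×63)
  = 1 − 384/504 = 1 − 0.7619 ≈ 0.238

0.238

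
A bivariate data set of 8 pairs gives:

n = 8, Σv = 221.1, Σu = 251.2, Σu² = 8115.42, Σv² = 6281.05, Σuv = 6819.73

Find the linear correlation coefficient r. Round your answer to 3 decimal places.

r = (nΣuv − ΣuΣv) / √[(nΣu² − (Σu)²)(nΣv² − (Σv)²)]
Numerator: 8×6819.73 − 251.2×221.1 = -982.48
Denominator: √[(64923.36 − 63101.44)(50248.4 − 48885.21)] = √[1821.92 × 1363.19] = 1575.9515
r = -982.48 / 1575.9515 ≈ -0.623

-0.623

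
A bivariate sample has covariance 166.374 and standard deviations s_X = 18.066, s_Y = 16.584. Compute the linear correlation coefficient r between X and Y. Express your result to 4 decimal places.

0.5553

r = Cov(X,Y) / (s_X · s_Y) = 166.374 / (18.066 × 16.584)
  = 166.374 / 299.6065 ≈ 0.5553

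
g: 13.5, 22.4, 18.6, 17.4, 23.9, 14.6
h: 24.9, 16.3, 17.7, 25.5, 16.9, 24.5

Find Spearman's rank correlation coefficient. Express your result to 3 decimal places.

Rank g: 1, 5, 4, 3, 6, 2
Rank h: 5, 1, 3, 6, 2, 4
d = rank(g) − rank(h): -4, 4, 1, -3, 4, -2; Σd² = 62
ρ = 1 − 6Σd² / [n(n²−1)] = 1 − 6×62 / (6×35) = 1 − 372/210 ≈ -0.771

-0.771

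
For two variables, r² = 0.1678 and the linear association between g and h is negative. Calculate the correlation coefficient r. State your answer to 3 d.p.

|r| = √0.1678 = 0.410
The association is negative, so r = −0.410.

-0.410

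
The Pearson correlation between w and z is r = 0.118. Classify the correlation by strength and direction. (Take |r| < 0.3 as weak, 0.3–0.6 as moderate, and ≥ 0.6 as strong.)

r = 0.118 > 0 so the relationship is positive.
|r| = 0.118, which falls in the weak range.

weak positive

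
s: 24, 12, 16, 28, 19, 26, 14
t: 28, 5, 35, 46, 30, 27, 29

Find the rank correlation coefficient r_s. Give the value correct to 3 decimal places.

0.393

Rank s: 5, 1, 3, 7, 4, 6, 2
Rank t: 3, 1, 6, 7, 5, 2, 4
d = rank(s) − rank(t): 2, 0, -3, 0, -1, 4, -2; Σd² = 34
ρ = 1 − 6Σd² / [n(n²−1)] = 1 − 6×34 / (7×48) = 1 − 204/336 ≈ 0.393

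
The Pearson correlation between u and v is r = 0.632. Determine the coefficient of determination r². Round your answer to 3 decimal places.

0.399

r² = (0.632)² = 0.399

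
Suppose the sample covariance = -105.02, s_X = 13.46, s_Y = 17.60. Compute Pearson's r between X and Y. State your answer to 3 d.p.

r = Cov(X,Y) / (s_X · s_Y) = -105.02 / (13.46 × 17.60)
  = -105.02 / 236.8960 ≈ -0.443

-0.443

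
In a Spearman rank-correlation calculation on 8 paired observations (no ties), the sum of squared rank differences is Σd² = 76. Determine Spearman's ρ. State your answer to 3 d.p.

ρ = 1 − 6Σd² / [n(n²−1)] = 1 − 6×76 / (8×63)
  = 1 − 456/504 = 1 − 0.9048 ≈ 0.095

0.095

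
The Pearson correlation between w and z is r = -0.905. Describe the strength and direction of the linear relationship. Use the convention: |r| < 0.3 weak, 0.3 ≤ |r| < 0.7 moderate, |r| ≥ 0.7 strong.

strong negative

r = -0.905 < 0 so the relationship is negative.
|r| = 0.905, which falls in the strong range.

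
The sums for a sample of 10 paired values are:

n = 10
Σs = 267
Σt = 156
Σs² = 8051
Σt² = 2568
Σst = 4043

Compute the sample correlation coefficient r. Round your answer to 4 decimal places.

-0.3471

r = (nΣst − ΣsΣt) / √[(nΣs² − (Σs)²)(nΣt² − (Σt)²)]
Numerator: 10×4043 − 267×156 = -1222
Denominator: √[(80510 − 71289)(25680 − 24336)] = √[9221 × 1344] = 3520.3727
r = -1222 / 3520.3727 ≈ -0.3471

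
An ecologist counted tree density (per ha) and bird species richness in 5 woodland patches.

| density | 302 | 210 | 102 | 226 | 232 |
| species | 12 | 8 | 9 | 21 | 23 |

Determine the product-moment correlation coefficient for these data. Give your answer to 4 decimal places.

0.3259

n = 5, Σx = 1072, Σy = 73, Σx² = 250608, Σy² = 1259, Σxy = 16304
nΣxy − ΣxΣy = 81520 − 78256 = 3264
nΣx² − (Σx)² = 1253040 − 1149184 = 103856; nΣy² − (Σy)² = 6295 − 5329 = 966
r = 3264 / √(103856 × 966) = 3264 / 10016.2316 ≈ 0.3259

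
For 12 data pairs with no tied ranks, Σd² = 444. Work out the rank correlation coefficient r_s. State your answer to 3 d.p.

ρ = 1 − 6Σd² / [n(n²−1)] = 1 − 6×444 / (12×143)
  = 1 − 2664/1716 = 1 − 1.5524 ≈ -0.552

-0.552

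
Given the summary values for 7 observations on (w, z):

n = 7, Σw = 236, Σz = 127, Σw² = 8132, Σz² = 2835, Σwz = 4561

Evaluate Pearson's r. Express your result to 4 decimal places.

0.9152

r = (nΣwz − ΣwΣz) / √[(nΣw² − (Σw)²)(nΣz² − (Σz)²)]
Numerator: 7×4561 − 236×127 = 1955
Denominator: √[(56924 − 55696)(19845 − 16129)] = √[1228 × 3716] = 2136.1760
r = 1955 / 2136.1760 ≈ 0.9152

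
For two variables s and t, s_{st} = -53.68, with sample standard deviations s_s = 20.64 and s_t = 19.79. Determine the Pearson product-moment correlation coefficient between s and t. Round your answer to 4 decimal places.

-0.1314

r = Cov(s,t) / (s_s · s_t) = -53.68 / (20.64 × 19.79)
  = -53.68 / 408.4656 ≈ -0.1314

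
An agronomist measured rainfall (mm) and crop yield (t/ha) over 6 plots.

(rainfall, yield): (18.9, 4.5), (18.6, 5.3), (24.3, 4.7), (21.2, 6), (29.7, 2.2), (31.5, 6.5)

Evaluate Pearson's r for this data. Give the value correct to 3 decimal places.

n = 6, Σx = 144.2, Σy = 29.2, Σx² = 3617.44, Σy² = 153.52, Σxy = 695.13
nΣxy − ΣxΣy = 4170.78 − 4210.64 = -39.86
nΣx² − (Σx)² = 21704.64 − 20793.64 = 911; nΣy² − (Σy)² = 921.12 − 852.64 = 68.48
r = -39.86 / √(911 × 68.48) = -39.86 / 249.7705 ≈ -0.160

-0.160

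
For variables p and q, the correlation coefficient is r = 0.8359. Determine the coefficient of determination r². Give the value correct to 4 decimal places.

r² = (0.8359)² = 0.6987

0.6987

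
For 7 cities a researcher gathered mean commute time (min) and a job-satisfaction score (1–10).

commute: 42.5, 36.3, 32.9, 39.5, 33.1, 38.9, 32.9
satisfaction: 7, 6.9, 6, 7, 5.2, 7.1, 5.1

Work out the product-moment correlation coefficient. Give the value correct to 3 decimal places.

n = 7, Σx = 256.1, Σy = 44.3, Σx² = 9457.83, Σy² = 285.07, Σxy = 1637.97
nΣxy − ΣxΣy = 11465.79 − 11345.23 = 120.56
nΣx² − (Σx)² = 66204.81 − 65587.21 = 617.6; nΣy² − (Σy)² = 1995.49 − 1962.49 = 33
r = 120.56 / √(617.6 × 33) = 120.56 / 142.7613 ≈ 0.844

0.844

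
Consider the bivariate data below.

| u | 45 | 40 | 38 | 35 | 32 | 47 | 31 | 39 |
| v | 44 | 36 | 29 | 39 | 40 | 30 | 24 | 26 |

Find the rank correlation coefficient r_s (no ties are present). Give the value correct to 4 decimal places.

Rank u: 7, 6, 4, 3, 2, 8, 1, 5
Rank v: 8, 5, 3, 6, 7, 4, 1, 2
d = rank(u) − rank(v): -1, 1, 1, -3, -5, 4, 0, 3; Σd² = 62
ρ = 1 − 6Σd² / [n(n²−1)] = 1 − 6×62 / (8×63) = 1 − 372/504 ≈ 0.2619

0.2619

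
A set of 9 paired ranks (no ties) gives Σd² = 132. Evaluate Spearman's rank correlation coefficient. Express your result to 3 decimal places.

ρ = 1 − 6Σd² / [n(n²−1)] = 1 − 6×132 / (9×80)
  = 1 − 792/720 = 1 − 1.1000 ≈ -0.100

-0.100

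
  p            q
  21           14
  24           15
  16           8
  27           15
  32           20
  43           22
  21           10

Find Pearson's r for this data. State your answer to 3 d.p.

n = 7, Σp = 184, Σq = 104, Σp² = 5316, Σq² = 1694, Σpq = 2983
nΣpq − ΣpΣq = 20881 − 19136 = 1745
nΣp² − (Σp)² = 37212 − 33856 = 3356; nΣq² − (Σq)² = 11858 − 10816 = 1042
r = 1745 / √(3356 × 1042) = 1745 / 1870.0139 ≈ 0.933

0.933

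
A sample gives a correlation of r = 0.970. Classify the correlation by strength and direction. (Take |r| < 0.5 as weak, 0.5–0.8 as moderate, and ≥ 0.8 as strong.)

strong positive

r = 0.970 > 0 so the relationship is positive.
|r| = 0.970, which falls in the strong range.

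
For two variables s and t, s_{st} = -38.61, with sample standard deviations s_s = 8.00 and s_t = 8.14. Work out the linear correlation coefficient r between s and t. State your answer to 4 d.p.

-0.5929

r = Cov(s,t) / (s_s · s_t) = -38.61 / (8.00 × 8.14)
  = -38.61 / 65.1200 ≈ -0.5929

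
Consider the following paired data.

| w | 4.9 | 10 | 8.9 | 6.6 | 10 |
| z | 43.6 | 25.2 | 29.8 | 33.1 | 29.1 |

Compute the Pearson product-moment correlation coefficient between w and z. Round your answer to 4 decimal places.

-0.9354

n = 5, Σw = 40.4, Σz = 160.8, Σw² = 346.78, Σz² = 5366.46, Σwz = 1240.32
nΣwz − ΣwΣz = 6201.6 − 6496.32 = -294.72
nΣw² − (Σw)² = 1733.9 − 1632.16 = 101.74; nΣz² − (Σz)² = 26832.3 − 25856.64 = 975.66
r = -294.72 / √(101.74 × 975.66) = -294.72 / 315.0613 ≈ -0.9354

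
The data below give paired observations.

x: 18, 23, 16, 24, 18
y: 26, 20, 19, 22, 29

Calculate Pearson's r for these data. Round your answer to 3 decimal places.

-0.252

n = 5, Σx = 99, Σy = 116, Σx² = 2009, Σy² = 2762, Σxy = 2282
nΣxy − ΣxΣy = 11410 − 11484 = -74
nΣx² − (Σx)² = 10045 − 9801 = 244; nΣy² − (Σy)² = 13810 − 13456 = 354
r = -74 / √(244 × 354) = -74 / 293.8979 ≈ -0.252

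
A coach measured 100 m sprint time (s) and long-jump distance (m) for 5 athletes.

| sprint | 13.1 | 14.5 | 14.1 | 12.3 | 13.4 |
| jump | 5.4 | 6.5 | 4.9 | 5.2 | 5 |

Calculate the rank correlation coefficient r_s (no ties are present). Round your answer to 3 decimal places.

0.100

Rank sprint: 2, 5, 4, 1, 3
Rank jump: 4, 5, 1, 3, 2
d = rank(sprint) − rank(jump): -2, 0, 3, -2, 1; Σd² = 18
ρ = 1 − 6Σd² / [n(n²−1)] = 1 − 6×18 / (5×24) = 1 − 108/120 ≈ 0.100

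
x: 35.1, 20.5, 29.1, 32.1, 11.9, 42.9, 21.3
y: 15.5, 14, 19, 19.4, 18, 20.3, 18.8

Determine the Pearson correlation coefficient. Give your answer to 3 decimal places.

n = 7, Σx = 192.9, Σy = 125, Σx² = 5965.19, Σy² = 2263.14, Σxy = 3492.2
nΣxy − ΣxΣy = 24445.4 − 24112.5 = 332.9
nΣx² − (Σx)² = 41756.33 − 37210.41 = 4545.92; nΣy² − (Σy)² = 15841.98 − 15625 = 216.98
r = 332.9 / √(4545.92 × 216.98) = 332.9 / 993.1635 ≈ 0.335

0.335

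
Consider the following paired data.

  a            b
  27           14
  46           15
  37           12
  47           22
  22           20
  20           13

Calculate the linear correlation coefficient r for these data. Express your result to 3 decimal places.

n = 6, Σa = 199, Σb = 96, Σa² = 7307, Σb² = 1618, Σab = 3246
nΣab − ΣaΣb = 19476 − 19104 = 372
nΣa² − (Σa)² = 43842 − 39601 = 4241; nΣb² − (Σb)² = 9708 − 9216 = 492
r = 372 / √(4241 × 492) = 372 / 1444.4971 ≈ 0.258

0.258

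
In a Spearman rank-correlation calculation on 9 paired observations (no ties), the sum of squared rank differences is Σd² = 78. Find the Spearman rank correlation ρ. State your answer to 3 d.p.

0.350

ρ = 1 − 6Σd² / [n(n²−1)] = 1 − 6×78 / (9×80)
  = 1 − 468/720 = 1 − 0.6500 ≈ 0.350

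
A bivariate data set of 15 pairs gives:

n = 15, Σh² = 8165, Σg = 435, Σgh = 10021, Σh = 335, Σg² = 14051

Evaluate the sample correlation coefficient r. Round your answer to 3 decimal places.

0.309

r = (nΣgh − ΣgΣh) / √[(nΣg² − (Σg)²)(nΣh² − (Σh)²)]
Numerator: 15×10021 − 435×335 = 4590
Denominator: √[(210765 − 189225)(122475 − 112225)] = √[21540 × 10250] = 14858.8358
r = 4590 / 14858.8358 ≈ 0.309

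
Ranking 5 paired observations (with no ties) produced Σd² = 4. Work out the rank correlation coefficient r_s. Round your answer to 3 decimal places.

ρ = 1 − 6Σd² / [n(n²−1)] = 1 − 6×4 / (5×24)
  = 1 − 24/120 = 1 − 0.2000 ≈ 0.800

0.800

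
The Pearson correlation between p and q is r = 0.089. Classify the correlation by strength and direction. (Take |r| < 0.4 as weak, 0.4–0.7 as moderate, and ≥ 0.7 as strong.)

r = 0.089 > 0 so the relationship is positive.
|r| = 0.089, which falls in the weak range.

weak positive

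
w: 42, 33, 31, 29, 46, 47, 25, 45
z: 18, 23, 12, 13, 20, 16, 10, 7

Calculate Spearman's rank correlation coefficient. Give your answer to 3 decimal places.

Rank w: 5, 4, 3, 2, 7, 8, 1, 6
Rank z: 6, 8, 3, 4, 7, 5, 2, 1
d = rank(w) − rank(z): -1, -4, 0, -2, 0, 3, -1, 5; Σd² = 56
ρ = 1 − 6Σd² / [n(n²−1)] = 1 − 6×56 / (8×63) = 1 − 336/504 ≈ 0.333

0.333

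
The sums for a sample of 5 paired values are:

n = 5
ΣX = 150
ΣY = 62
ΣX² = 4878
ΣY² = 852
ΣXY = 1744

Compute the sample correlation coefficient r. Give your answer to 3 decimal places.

r = (nΣXY − ΣXΣY) / √[(nΣX² − (ΣX)²)(nΣY² − (ΣY)²)]
Numerator: 5×1744 − 150×62 = -580
Denominator: √[(24390 − 22500)(4260 − 3844)] = √[1890 × 416] = 886.7018
r = -580 / 886.7018 ≈ -0.654

-0.654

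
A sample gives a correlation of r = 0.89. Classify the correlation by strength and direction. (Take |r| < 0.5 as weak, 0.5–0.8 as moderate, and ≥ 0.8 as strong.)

strong positive

r = 0.89 > 0 so the relationship is positive.
|r| = 0.89, which falls in the strong range.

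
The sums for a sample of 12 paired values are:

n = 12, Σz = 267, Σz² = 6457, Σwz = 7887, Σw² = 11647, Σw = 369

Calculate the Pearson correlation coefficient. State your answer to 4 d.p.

r = (nΣwz − ΣwΣz) / √[(nΣw² − (Σw)²)(nΣz² − (Σz)²)]
Numerator: 12×7887 − 369×267 = -3879
Denominator: √[(139764 − 136161)(77484 − 71289)] = √[3603 × 6195] = 4724.4666
r = -3879 / 4724.4666 ≈ -0.8210

-0.8210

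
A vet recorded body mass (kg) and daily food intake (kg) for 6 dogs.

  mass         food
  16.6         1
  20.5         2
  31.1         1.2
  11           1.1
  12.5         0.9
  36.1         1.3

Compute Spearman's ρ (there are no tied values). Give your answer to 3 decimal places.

0.657

Rank mass: 3, 4, 5, 1, 2, 6
Rank food: 2, 6, 4, 3, 1, 5
d = rank(mass) − rank(food): 1, -2, 1, -2, 1, 1; Σd² = 12
ρ = 1 − 6Σd² / [n(n²−1)] = 1 − 6×12 / (6×35) = 1 − 72/210 ≈ 0.657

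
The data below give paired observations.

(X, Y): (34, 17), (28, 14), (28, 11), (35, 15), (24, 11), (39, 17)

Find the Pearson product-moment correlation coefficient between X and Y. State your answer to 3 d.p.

0.881

n = 6, ΣX = 188, ΣY = 85, ΣX² = 6046, ΣY² = 1241, ΣXY = 2730
nΣXY − ΣXΣY = 16380 − 15980 = 400
nΣX² − (ΣX)² = 36276 − 35344 = 932; nΣY² − (ΣY)² = 7446 − 7225 = 221
r = 400 / √(932 × 221) = 400 / 453.8414 ≈ 0.881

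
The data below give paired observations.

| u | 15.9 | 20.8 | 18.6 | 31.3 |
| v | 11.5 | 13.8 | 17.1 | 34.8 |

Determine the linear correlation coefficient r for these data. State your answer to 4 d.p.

0.9618

n = 4, Σu = 86.6, Σv = 77.2, Σu² = 2011.1, Σv² = 1826.14, Σuv = 1877.19
nΣuv − ΣuΣv = 7508.76 − 6685.52 = 823.24
nΣu² − (Σu)² = 8044.4 − 7499.56 = 544.84; nΣv² − (Σv)² = 7304.56 − 5959.84 = 1344.72
r = 823.24 / √(544.84 × 1344.72) = 823.24 / 855.9540 ≈ 0.9618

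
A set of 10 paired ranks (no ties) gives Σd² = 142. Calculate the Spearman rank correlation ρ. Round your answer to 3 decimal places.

0.139

ρ = 1 − 6Σd² / [n(n²−1)] = 1 − 6×142 / (10×99)
  = 1 − 852/990 = 1 − 0.8606 ≈ 0.139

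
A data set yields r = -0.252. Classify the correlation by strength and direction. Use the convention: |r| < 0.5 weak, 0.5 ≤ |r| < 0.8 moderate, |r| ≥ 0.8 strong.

weak negative

r = -0.252 < 0 so the relationship is negative.
|r| = 0.252, which falls in the weak range.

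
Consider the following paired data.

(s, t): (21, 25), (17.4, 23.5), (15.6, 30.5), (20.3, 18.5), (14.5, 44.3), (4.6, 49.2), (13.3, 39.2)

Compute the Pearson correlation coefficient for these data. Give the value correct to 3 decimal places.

-0.877

n = 7, Σs = 106.7, Σt = 230.2, Σs² = 1807.51, Σt² = 8369.52, Σst = 3175.28
nΣst − ΣsΣt = 22226.96 − 24562.34 = -2335.38
nΣs² − (Σs)² = 12652.57 − 11384.89 = 1267.68; nΣt² − (Σt)² = 58586.64 − 52992.04 = 5594.6
r = -2335.38 / √(1267.68 × 5594.6) = -2335.38 / 2663.1114 ≈ -0.877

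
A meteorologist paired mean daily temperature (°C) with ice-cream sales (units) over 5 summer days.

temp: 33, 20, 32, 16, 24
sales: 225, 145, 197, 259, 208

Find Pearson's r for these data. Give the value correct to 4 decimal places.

-0.0686

n = 5, Σx = 125, Σy = 1034, Σx² = 3345, Σy² = 220804, Σxy = 25765
nΣxy − ΣxΣy = 128825 − 129250 = -425
nΣx² − (Σx)² = 16725 − 15625 = 1100; nΣy² − (Σy)² = 1104020 − 1069156 = 34864
r = -425 / √(1100 × 34864) = -425 / 6192.7700 ≈ -0.0686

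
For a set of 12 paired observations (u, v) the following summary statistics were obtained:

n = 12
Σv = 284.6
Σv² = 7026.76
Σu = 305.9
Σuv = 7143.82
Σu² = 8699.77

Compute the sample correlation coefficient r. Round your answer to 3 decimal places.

-0.222

r = (nΣuv − ΣuΣv) / √[(nΣu² − (Σu)²)(nΣv² − (Σv)²)]
Numerator: 12×7143.82 − 305.9×284.6 = -1333.3
Denominator: √[(104397.24 − 93574.81)(84321.12 − 80997.16)] = √[10822.43 × 3323.96] = 5997.7766
r = -1333.3 / 5997.7766 ≈ -0.222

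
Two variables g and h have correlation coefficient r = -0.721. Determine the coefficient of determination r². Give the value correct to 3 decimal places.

0.520

r² = (-0.721)² = 0.520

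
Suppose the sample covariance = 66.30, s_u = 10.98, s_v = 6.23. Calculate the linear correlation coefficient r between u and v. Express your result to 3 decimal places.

r = Cov(u,v) / (s_u · s_v) = 66.30 / (10.98 × 6.23)
  = 66.30 / 68.4054 ≈ 0.969

0.969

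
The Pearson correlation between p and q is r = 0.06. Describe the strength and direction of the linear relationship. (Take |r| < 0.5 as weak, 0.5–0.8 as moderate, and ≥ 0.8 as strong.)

r = 0.06 > 0 so the relationship is positive.
|r| = 0.06, which falls in the weak range.

weak positive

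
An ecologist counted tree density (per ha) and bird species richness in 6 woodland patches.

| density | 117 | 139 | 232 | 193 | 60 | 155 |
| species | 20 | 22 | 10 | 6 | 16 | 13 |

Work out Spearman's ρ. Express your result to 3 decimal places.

-0.714

Rank density: 2, 3, 6, 5, 1, 4
Rank species: 5, 6, 2, 1, 4, 3
d = rank(density) − rank(species): -3, -3, 4, 4, -3, 1; Σd² = 60
ρ = 1 − 6Σd² / [n(n²−1)] = 1 − 6×60 / (6×35) = 1 − 360/210 ≈ -0.714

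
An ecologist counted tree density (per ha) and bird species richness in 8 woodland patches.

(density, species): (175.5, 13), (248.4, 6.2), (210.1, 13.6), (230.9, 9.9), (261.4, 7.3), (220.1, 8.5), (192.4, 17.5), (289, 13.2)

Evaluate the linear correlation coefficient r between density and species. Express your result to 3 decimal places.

n = 8, Σx = 1827.8, Σy = 89.2, Σx² = 427272.36, Σy² = 1096.44, Σxy = 19925.72
nΣxy − ΣxΣy = 159405.76 − 163039.76 = -3634
nΣx² − (Σx)² = 3418178.88 − 3340852.84 = 77326.04; nΣy² − (Σy)² = 8771.52 − 7956.64 = 814.88
r = -3634 / √(77326.04 × 814.88) = -3634 / 7937.9748 ≈ -0.458

-0.458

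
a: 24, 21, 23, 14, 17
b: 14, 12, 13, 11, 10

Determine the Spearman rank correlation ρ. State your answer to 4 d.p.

0.9000

Rank a: 5, 3, 4, 1, 2
Rank b: 5, 3, 4, 2, 1
d = rank(a) − rank(b): 0, 0, 0, -1, 1; Σd² = 2
ρ = 1 − 6Σd² / [n(n²−1)] = 1 − 6×2 / (5×24) = 1 − 12/120 ≈ 0.9000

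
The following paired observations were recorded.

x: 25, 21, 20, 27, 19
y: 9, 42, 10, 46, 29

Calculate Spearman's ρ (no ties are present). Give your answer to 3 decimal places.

0.300

Rank x: 4, 3, 2, 5, 1
Rank y: 1, 4, 2, 5, 3
d = rank(x) − rank(y): 3, -1, 0, 0, -2; Σd² = 14
ρ = 1 − 6Σd² / [n(n²−1)] = 1 − 6×14 / (5×24) = 1 − 84/120 ≈ 0.300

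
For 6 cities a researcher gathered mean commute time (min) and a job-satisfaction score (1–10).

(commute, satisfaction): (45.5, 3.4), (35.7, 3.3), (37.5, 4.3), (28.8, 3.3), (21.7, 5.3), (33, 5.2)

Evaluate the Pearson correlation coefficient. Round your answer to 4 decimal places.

n = 6, Σx = 202.2, Σy = 24.8, Σx² = 7140.32, Σy² = 106.96, Σxy = 815.41
nΣxy − ΣxΣy = 4892.46 − 5014.56 = -122.1
nΣx² − (Σx)² = 42841.92 − 40884.84 = 1957.08; nΣy² − (Σy)² = 641.76 − 615.04 = 26.72
r = -122.1 / √(1957.08 × 26.72) = -122.1 / 228.6770 ≈ -0.5339

-0.5339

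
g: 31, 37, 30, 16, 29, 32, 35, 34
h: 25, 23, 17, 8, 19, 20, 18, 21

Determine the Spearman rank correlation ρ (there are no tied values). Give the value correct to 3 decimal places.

0.548

Rank g: 4, 8, 3, 1, 2, 5, 7, 6
Rank h: 8, 7, 2, 1, 4, 5, 3, 6
d = rank(g) − rank(h): -4, 1, 1, 0, -2, 0, 4, 0; Σd² = 38
ρ = 1 − 6Σd² / [n(n²−1)] = 1 − 6×38 / (8×63) = 1 − 228/504 ≈ 0.548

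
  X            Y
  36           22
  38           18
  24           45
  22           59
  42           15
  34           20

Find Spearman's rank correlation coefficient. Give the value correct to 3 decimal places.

Rank X: 4, 5, 2, 1, 6, 3
Rank Y: 4, 2, 5, 6, 1, 3
d = rank(X) − rank(Y): 0, 3, -3, -5, 5, 0; Σd² = 68
ρ = 1 − 6Σd² / [n(n²−1)] = 1 − 6×68 / (6×35) = 1 − 408/210 ≈ -0.943

-0.943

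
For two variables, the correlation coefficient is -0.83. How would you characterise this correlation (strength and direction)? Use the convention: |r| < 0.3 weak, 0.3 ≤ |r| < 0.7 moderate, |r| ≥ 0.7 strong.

strong negative

r = -0.83 < 0 so the relationship is negative.
|r| = 0.83, which falls in the strong range.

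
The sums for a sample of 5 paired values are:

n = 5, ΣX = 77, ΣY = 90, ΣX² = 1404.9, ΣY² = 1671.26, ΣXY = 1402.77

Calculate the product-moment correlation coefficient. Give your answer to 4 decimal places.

r = (nΣXY − ΣXΣY) / √[(nΣX² − (ΣX)²)(nΣY² − (ΣY)²)]
Numerator: 5×1402.77 − 77×90 = 83.85
Denominator: √[(7024.5 − 5929)(8356.3 − 8100)] = √[1095.5 × 256.3] = 529.8836
r = 83.85 / 529.8836 ≈ 0.1582

0.1582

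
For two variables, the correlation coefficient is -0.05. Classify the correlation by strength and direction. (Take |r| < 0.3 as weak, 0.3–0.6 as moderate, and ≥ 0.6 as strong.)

r = -0.05 < 0 so the relationship is negative.
|r| = 0.05, which falls in the weak range.

weak negative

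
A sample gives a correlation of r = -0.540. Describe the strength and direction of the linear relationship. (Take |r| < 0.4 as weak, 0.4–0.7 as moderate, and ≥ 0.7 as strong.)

moderate negative

r = -0.540 < 0 so the relationship is negative.
|r| = 0.540, which falls in the moderate range.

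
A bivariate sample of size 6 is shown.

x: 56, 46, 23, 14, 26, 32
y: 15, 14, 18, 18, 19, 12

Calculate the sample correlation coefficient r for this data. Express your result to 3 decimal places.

-0.579

n = 6, Σx = 197, Σy = 96, Σx² = 7677, Σy² = 1574, Σxy = 3028
nΣxy − ΣxΣy = 18168 − 18912 = -744
nΣx² − (Σx)² = 46062 − 38809 = 7253; nΣy² − (Σy)² = 9444 − 9216 = 228
r = -744 / √(7253 × 228) = -744 / 1285.9565 ≈ -0.579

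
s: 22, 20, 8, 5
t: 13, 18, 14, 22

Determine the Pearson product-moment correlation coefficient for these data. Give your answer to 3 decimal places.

n = 4, Σs = 55, Σt = 67, Σs² = 973, Σt² = 1173, Σst = 868
nΣst − ΣsΣt = 3472 − 3685 = -213
nΣs² − (Σs)² = 3892 − 3025 = 867; nΣt² − (Σt)² = 4692 − 4489 = 203
r = -213 / √(867 × 203) = -213 / 419.5247 ≈ -0.508

-0.508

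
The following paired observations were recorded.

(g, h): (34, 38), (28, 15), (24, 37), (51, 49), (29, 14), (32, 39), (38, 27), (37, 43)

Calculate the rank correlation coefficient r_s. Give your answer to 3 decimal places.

Rank g: 5, 2, 1, 8, 3, 4, 7, 6
Rank h: 5, 2, 4, 8, 1, 6, 3, 7
d = rank(g) − rank(h): 0, 0, -3, 0, 2, -2, 4, -1; Σd² = 34
ρ = 1 − 6Σd² / [n(n²−1)] = 1 − 6×34 / (8×63) = 1 − 204/504 ≈ 0.595

0.595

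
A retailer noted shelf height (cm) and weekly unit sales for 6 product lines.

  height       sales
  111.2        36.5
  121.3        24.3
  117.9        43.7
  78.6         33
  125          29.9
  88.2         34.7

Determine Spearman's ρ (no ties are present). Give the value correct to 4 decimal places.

Rank height: 3, 5, 4, 1, 6, 2
Rank sales: 5, 1, 6, 3, 2, 4
d = rank(height) − rank(sales): -2, 4, -2, -2, 4, -2; Σd² = 48
ρ = 1 − 6Σd² / [n(n²−1)] = 1 − 6×48 / (6×35) = 1 − 288/210 ≈ -0.3714

-0.3714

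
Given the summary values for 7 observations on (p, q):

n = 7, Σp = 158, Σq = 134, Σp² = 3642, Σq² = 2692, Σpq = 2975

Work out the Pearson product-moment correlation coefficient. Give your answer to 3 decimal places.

-0.506

r = (nΣpq − ΣpΣq) / √[(nΣp² − (Σp)²)(nΣq² − (Σq)²)]
Numerator: 7×2975 − 158×134 = -347
Denominator: √[(25494 − 24964)(18844 − 17956)] = √[530 × 888] = 686.0321
r = -347 / 686.0321 ≈ -0.506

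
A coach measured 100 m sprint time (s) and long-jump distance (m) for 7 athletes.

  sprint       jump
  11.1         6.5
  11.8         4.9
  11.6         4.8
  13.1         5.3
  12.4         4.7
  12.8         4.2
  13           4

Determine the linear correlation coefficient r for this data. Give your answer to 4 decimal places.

n = 7, Σx = 85.8, Σy = 34.4, Σx² = 1055.22, Σy² = 173.12, Σxy = 419.12
nΣxy − ΣxΣy = 2933.84 − 2951.52 = -17.68
nΣx² − (Σx)² = 7386.54 − 7361.64 = 24.9; nΣy² − (Σy)² = 1211.84 − 1183.36 = 28.48
r = -17.68 / √(24.9 × 28.48) = -17.68 / 26.6299 ≈ -0.6639

-0.6639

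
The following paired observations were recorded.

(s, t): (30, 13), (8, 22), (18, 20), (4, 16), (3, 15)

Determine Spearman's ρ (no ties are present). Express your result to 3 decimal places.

-0.100

Rank s: 5, 3, 4, 2, 1
Rank t: 1, 5, 4, 3, 2
d = rank(s) − rank(t): 4, -2, 0, -1, -1; Σd² = 22
ρ = 1 − 6Σd² / [n(n²−1)] = 1 − 6×22 / (5×24) = 1 − 132/120 ≈ -0.100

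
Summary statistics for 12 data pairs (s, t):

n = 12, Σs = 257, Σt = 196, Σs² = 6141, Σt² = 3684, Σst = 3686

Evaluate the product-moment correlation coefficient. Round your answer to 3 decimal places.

r = (nΣst − ΣsΣt) / √[(nΣs² − (Σs)²)(nΣt² − (Σt)²)]
Numerator: 12×3686 − 257×196 = -6140
Denominator: √[(73692 − 66049)(44208 − 38416)] = √[7643 × 5792] = 6653.4394
r = -6140 / 6653.4394 ≈ -0.923

-0.923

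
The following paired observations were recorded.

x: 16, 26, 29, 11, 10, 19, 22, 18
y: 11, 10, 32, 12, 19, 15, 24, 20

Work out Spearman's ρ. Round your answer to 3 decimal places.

Rank x: 3, 7, 8, 2, 1, 5, 6, 4
Rank y: 2, 1, 8, 3, 5, 4, 7, 6
d = rank(x) − rank(y): 1, 6, 0, -1, -4, 1, -1, -2; Σd² = 60
ρ = 1 − 6Σd² / [n(n²−1)] = 1 − 6×60 / (8×63) = 1 − 360/504 ≈ 0.286

0.286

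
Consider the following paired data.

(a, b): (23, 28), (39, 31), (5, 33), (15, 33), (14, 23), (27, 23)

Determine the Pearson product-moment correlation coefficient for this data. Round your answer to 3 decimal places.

-0.180

n = 6, Σa = 123, Σb = 171, Σa² = 3225, Σb² = 4981, Σab = 3456
nΣab − ΣaΣb = 20736 − 21033 = -297
nΣa² − (Σa)² = 19350 − 15129 = 4221; nΣb² − (Σb)² = 29886 − 29241 = 645
r = -297 / √(4221 × 645) = -297 / 1650.0136 ≈ -0.180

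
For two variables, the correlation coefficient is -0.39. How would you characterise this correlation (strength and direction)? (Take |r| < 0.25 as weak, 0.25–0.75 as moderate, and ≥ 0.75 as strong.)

moderate negative

r = -0.39 < 0 so the relationship is negative.
|r| = 0.39, which falls in the moderate range.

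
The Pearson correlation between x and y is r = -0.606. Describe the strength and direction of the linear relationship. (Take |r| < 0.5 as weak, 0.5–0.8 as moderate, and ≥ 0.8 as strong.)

r = -0.606 < 0 so the relationship is negative.
|r| = 0.606, which falls in the moderate range.

moderate negative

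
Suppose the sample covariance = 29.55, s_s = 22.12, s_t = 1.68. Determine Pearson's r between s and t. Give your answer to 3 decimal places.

r = Cov(s,t) / (s_s · s_t) = 29.55 / (22.12 × 1.68)
  = 29.55 / 37.1616 ≈ 0.795

0.795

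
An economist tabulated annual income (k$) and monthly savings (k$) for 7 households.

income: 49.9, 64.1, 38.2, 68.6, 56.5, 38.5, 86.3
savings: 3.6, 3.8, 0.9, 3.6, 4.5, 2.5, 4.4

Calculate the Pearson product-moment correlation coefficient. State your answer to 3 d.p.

n = 7, Σx = 402.1, Σy = 23.3, Σx² = 24886.21, Σy² = 87.03, Σxy = 1434.78
nΣxy − ΣxΣy = 10043.46 − 9368.93 = 674.53
nΣx² − (Σx)² = 174203.47 − 161684.41 = 12519.06; nΣy² − (Σy)² = 609.21 − 542.89 = 66.32
r = 674.53 / √(12519.06 × 66.32) = 674.53 / 911.1883 ≈ 0.740

0.740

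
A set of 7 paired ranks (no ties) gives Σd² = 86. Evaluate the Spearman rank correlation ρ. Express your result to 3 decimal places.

-0.536

ρ = 1 − 6Σd² / [n(n²−1)] = 1 − 6×86 / (7×48)
  = 1 − 516/336 = 1 − 1.5357 ≈ -0.536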